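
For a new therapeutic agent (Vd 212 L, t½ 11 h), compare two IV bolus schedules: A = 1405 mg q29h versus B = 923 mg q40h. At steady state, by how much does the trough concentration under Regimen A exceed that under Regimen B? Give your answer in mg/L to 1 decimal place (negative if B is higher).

0.9 mg/L

Regimen A: f = (1/2)^(29/11) ≈ 0.1608; Cmin,ss = (1405/212)·f/(1−f) ≈ 1.270 mg/L.
Regimen B: f = (1/2)^(40/11) ≈ 0.0804; Cmin,ss = (923/212)·f/(1−f) ≈ 0.381 mg/L.
Difference ≈ 1.270 − 0.381 ≈ 0.889 mg/L.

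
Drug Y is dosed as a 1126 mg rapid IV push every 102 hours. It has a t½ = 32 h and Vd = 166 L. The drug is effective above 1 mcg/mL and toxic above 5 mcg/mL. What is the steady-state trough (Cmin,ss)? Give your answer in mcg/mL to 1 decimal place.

τ/t½ = 102/32 ≈ 3.1875, so fraction remaining f = (1/2)^(102/32) ≈ 0.1098.
Accumulation ratio R = 1/(1 − f) ≈ 1/0.8902 ≈ 1.1233.
Single-dose peak C₀ = D/Vd = 1126/166 ≈ 6.783 mcg/mL.
Cmax,ss = C₀/(1 − f) ≈ 6.783/0.8902 ≈ 7.620 mcg/mL.
One interval later, Cmin,ss = Cmax,ss·e^(−kτ) ≈ 7.620 × 0.1098 ≈ 0.837 mcg/mL.
Trough 0.8 mcg/mL vs MEC 1 mcg/mL: subtherapeutic.

0.8 mcg/mL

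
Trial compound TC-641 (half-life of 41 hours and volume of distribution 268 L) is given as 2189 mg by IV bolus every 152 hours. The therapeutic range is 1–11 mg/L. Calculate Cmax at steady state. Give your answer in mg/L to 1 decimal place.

τ/t½ = 152/41 ≈ 3.7073, so fraction remaining f = (1/2)^(152/41) ≈ 0.0766.
Accumulation ratio R = 1/(1 − f) ≈ 1/0.9234 ≈ 1.0830.
Each bolus raises the concentration by D/Vd = 2189/268 ≈ 8.168 mg/L.
Steady-state peak Cmax,ss = C₀·R ≈ 8.168 × 1.0830 ≈ 8.846 mg/L.
Peak 8.8 mg/L vs MTC 11 mg/L: below toxic threshold.

8.8 mg/L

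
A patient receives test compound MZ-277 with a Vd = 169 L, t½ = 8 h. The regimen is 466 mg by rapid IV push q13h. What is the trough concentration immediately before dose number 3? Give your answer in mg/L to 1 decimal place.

1.2 mg/L

f = (1/2)^(τ/t½) = (1/2)^(13/8) ≈ 0.3242.
C₀ = D/Vd = 466/169 ≈ 2.757 mg/L.
Before the 3rd dose, 2 doses have been given. Superposition: Cmin = C₀·(f + f²).
≈ 2.757 × (0.3242 + 0.1051) ≈ 2.757 × 0.4293 ≈ 1.184 mg/L.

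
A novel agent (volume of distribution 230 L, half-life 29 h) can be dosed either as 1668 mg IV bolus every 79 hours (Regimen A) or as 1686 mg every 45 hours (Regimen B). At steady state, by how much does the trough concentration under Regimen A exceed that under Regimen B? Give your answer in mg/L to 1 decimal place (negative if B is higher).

-2.5 mg/L

Regimen A: f = (1/2)^(79/29) ≈ 0.1513; Cmin,ss = (1668/230)·f/(1−f) ≈ 1.293 mg/L.
Regimen B: f = (1/2)^(45/29) ≈ 0.3411; Cmin,ss = (1686/230)·f/(1−f) ≈ 3.795 mg/L.
Difference ≈ 1.293 − 3.795 ≈ -2.502 mg/L.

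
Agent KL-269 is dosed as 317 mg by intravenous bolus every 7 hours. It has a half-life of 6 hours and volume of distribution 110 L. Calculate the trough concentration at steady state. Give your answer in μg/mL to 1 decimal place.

k = ln2/t½ = ln2/6 ≈ 0.115525 h⁻¹; fraction remaining f = e^(−kτ) = e^(−0.115525×7) ≈ 0.4454.
Accumulation ratio R = 1/(1 − f) ≈ 1/0.5546 ≈ 1.8031.
Single-dose peak C₀ = D/Vd = 317/110 ≈ 2.882 μg/mL.
Cmax,ss = C₀/(1 − f) ≈ 2.882/0.5546 ≈ 5.197 μg/mL.
One interval later, Cmin,ss = Cmax,ss·e^(−kτ) ≈ 5.197 × 0.4454 ≈ 2.315 μg/mL.

2.3 μg/mL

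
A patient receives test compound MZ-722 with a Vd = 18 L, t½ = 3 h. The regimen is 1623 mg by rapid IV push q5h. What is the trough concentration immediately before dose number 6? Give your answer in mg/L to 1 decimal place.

f = (1/2)^(τ/t½) = (1/2)^(5/3) ≈ 0.3150.
C₀ = D/Vd = 1623/18 ≈ 90.167 mg/L.
Before the 6th dose, 5 doses have been given. Superposition: Cmin = C₀·(f + f² + … + f^5).
≈ 90.167 × (0.3150 + 0.0992 + 0.0313 + 0.0098 + 0.0031) ≈ 90.167 × 0.4584 ≈ 41.333 mg/L.

41.3 mg/L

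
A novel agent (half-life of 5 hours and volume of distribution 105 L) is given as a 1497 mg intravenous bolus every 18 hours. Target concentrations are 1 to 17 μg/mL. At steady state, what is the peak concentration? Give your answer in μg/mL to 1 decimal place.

15.5 μg/mL

Over one 18-h interval, 18/5 ≈ 3.6 half-lives elapse, leaving f ≈ 0.0825 of each dose.
At steady state, accumulation factor R = 1/(1 − e^(−kτ)) ≈ 1.0899.
Each bolus raises the concentration by D/Vd = 1497/105 ≈ 14.257 μg/mL.
Steady-state peak Cmax,ss = C₀·R ≈ 14.257 × 1.0899 ≈ 15.539 μg/mL.
Peak 15.5 μg/mL vs MTC 17 μg/mL: below toxic threshold.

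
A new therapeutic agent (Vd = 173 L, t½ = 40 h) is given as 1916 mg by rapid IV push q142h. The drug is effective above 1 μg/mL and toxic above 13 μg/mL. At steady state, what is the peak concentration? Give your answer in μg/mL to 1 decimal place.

τ/t½ = 142/40 ≈ 3.55, so fraction remaining f = (1/2)^(142/40) ≈ 0.0854.
At steady state, accumulation factor R = 1/(1 − e^(−kτ)) ≈ 1.0934.
Each bolus raises the concentration by D/Vd = 1916/173 ≈ 11.075 μg/mL.
Cmax,ss = C₀/(1 − f) ≈ 11.075/0.9146 ≈ 12.109 μg/mL.
Peak 12.1 μg/mL vs MTC 13 μg/mL: below toxic threshold.

12.1 μg/mL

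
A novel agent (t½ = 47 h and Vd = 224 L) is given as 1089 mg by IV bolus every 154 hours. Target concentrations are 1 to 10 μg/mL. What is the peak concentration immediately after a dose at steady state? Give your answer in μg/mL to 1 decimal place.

5.4 μg/mL

k = ln2/t½ = ln2/47 ≈ 0.014748 h⁻¹; fraction remaining f = e^(−kτ) = e^(−0.014748×154) ≈ 0.1032.
At steady state, accumulation factor R = 1/(1 − e^(−kτ)) ≈ 1.1151.
Single-dose peak C₀ = D/Vd = 1089/224 ≈ 4.862 μg/mL.
Steady-state peak Cmax,ss = C₀·R ≈ 4.862 × 1.1151 ≈ 5.422 μg/mL.
Peak 5.4 μg/mL vs MTC 10 μg/mL: below toxic threshold.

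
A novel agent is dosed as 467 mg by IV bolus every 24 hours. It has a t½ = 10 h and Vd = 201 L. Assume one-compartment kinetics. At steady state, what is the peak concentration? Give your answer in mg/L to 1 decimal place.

2.9 mg/L

k = ln2/t½ = ln2/10 ≈ 0.069315 h⁻¹; fraction remaining f = e^(−kτ) = e^(−0.069315×24) ≈ 0.1895.
At steady state, accumulation factor R = 1/(1 − e^(−kτ)) ≈ 1.2338.
Single-dose peak C₀ = D/Vd = 467/201 ≈ 2.323 mg/L.
Steady-state peak Cmax,ss = C₀·R ≈ 2.323 × 1.2338 ≈ 2.866 mg/L.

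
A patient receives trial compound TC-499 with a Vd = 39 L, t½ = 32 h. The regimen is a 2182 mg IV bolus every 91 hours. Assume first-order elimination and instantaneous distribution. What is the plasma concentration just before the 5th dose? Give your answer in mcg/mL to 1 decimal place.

9.1 mcg/mL

f = (1/2)^(τ/t½) = (1/2)^(91/32) ≈ 0.1393.
C₀ = D/Vd = 2182/39 ≈ 55.949 mcg/mL.
Before the 5th dose, 4 doses have been given. Superposition: Cmin = C₀·(f + f² + … + f^4).
≈ 55.949 × (0.1393 + 0.0194 + 0.0027 + 0.0004) ≈ 55.949 × 0.1618 ≈ 9.053 mcg/mL.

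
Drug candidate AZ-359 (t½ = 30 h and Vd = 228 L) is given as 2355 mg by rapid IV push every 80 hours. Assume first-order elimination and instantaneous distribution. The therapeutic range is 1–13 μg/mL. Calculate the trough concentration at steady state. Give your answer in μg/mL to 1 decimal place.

1.9 μg/mL

τ/t½ = 80/30 ≈ 2.6667, so fraction remaining f = (1/2)^(80/30) ≈ 0.1575.
At steady state, accumulation factor R = 1/(1 − e^(−kτ)) ≈ 1.1869.
Single-dose peak C₀ = D/Vd = 2355/228 ≈ 10.329 μg/mL.
Steady-state peak Cmax,ss = C₀·R ≈ 10.329 × 1.1869 ≈ 12.259 μg/mL.
Steady-state trough Cmin,ss = Cmax,ss·f ≈ 12.259 × 0.1575 ≈ 1.931 μg/mL.
Trough 1.9 μg/mL vs MEC 1 μg/mL: adequate.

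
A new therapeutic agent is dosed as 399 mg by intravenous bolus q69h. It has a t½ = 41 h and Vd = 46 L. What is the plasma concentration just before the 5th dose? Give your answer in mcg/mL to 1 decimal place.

3.9 mcg/mL

f = (1/2)^(τ/t½) = (1/2)^(69/41) ≈ 0.3115.
C₀ = D/Vd = 399/46 ≈ 8.674 mcg/mL.
Before the 5th dose, 4 doses have been given. Superposition: Cmin = C₀·(f + f² + … + f^4).
≈ 8.674 × (0.3115 + 0.0970 + 0.0302 + 0.0094) ≈ 8.674 × 0.4481 ≈ 3.887 mcg/mL.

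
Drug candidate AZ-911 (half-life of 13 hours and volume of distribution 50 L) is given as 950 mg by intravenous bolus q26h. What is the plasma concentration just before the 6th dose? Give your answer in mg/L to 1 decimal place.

6.3 mg/L

f = (1/2)^(τ/t½) = (1/2)^(26/13) ≈ 0.2500.
C₀ = D/Vd = 950/50 ≈ 19.000 mg/L.
Before the 6th dose, 5 doses have been given. Superposition: Cmin = C₀·(f + f² + … + f^5).
≈ 19.000 × (0.2500 + 0.0625 + 0.0156 + 0.0039 + 0.0010) ≈ 19.000 × 0.3330 ≈ 6.327 mg/L.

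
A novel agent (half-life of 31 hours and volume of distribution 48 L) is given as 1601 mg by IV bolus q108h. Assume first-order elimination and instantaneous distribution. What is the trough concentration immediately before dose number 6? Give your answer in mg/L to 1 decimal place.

3.3 mg/L

f = (1/2)^(τ/t½) = (1/2)^(108/31) ≈ 0.0894.
C₀ = D/Vd = 1601/48 ≈ 33.354 mg/L.
Before the 6th dose, 5 doses have been given. Superposition: Cmin = C₀·(f + f² + … + f^5).
≈ 33.354 × (0.0894 + 0.0080 + 0.0007 + 0.0001 + 0.0000) ≈ 33.354 × 0.0982 ≈ 3.275 mg/L.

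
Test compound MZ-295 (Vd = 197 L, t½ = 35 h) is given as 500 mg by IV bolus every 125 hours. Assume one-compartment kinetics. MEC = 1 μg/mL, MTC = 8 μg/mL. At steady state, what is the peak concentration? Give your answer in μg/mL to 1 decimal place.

k = ln2/t½ = ln2/35 ≈ 0.019804 h⁻¹; fraction remaining f = e^(−kτ) = e^(−0.019804×125) ≈ 0.0841.
At steady state, accumulation factor R = 1/(1 − e^(−kτ)) ≈ 1.0918.
Single-dose peak C₀ = D/Vd = 500/197 ≈ 2.538 μg/mL.
Cmax,ss = C₀/(1 − f) ≈ 2.538/0.9159 ≈ 2.771 μg/mL.
Peak 2.8 μg/mL vs MTC 8 μg/mL: below toxic threshold.

2.8 μg/mL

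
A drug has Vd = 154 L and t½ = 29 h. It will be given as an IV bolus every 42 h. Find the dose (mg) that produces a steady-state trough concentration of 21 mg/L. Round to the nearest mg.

τ/t½ = 42/29 ≈ 1.4483, so f = (1/2)^(42/29) ≈ 0.366459.
Cmin,ss = (D/Vd)·f/(1−f), so D = Cmin,ss·Vd·(1−f)/f.
D = 21 × 154 × (1−f)/f ≈ 21 × 154 × 1.72882 ≈ 5591.00 mg.

5591 mg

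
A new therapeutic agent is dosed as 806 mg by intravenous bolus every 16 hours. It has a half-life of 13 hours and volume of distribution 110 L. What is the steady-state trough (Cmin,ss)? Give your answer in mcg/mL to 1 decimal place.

k = ln2/t½ = ln2/13 ≈ 0.053319 h⁻¹; fraction remaining f = e^(−kτ) = e^(−0.053319×16) ≈ 0.4261.
Single-dose peak C₀ = D/Vd = 806/110 ≈ 7.327 mcg/mL.
Steady-state trough Cmin,ss = C₀·f/(1−f) ≈ 7.327 × 0.4261/0.5739 ≈ 5.440 mcg/mL.

5.4 mcg/mL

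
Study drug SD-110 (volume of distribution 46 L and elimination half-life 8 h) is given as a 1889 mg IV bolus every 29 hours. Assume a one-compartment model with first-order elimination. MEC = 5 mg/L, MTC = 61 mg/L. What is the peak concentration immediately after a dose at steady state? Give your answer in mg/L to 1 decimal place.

44.7 mg/L

k = ln2/t½ = ln2/8 ≈ 0.086643 h⁻¹; fraction remaining f = e^(−kτ) = e^(−0.086643×29) ≈ 0.0811.
Accumulation ratio R = 1/(1 − f) ≈ 1/0.9189 ≈ 1.0883.
Single-dose peak C₀ = D/Vd = 1889/46 ≈ 41.065 mg/L.
Steady-state peak Cmax,ss = C₀·R ≈ 41.065 × 1.0883 ≈ 44.691 mg/L.
Peak 44.7 mg/L vs MTC 61 mg/L: below toxic threshold.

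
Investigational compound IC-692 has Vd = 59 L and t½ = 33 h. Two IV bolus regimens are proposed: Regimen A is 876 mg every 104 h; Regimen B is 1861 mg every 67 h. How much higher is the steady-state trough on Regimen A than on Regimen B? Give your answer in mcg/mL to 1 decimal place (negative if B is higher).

-8.3 mcg/mL

Regimen A: f = (1/2)^(104/33) ≈ 0.1125; Cmin,ss = (876/59)·f/(1−f) ≈ 1.882 mcg/mL.
Regimen B: f = (1/2)^(67/33) ≈ 0.2448; Cmin,ss = (1861/59)·f/(1−f) ≈ 10.225 mcg/mL.
Difference ≈ 1.882 − 10.225 ≈ -8.343 mcg/mL.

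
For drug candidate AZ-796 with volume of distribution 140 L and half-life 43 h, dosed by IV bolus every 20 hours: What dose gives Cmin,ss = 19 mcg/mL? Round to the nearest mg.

τ/t½ = 20/43 ≈ 0.46512, so f = (1/2)^(20/43) ≈ 0.724413.
Cmin,ss = (D/Vd)·f/(1−f), so D = Cmin,ss·Vd·(1−f)/f.
D = 19 × 140 × (1−f)/f ≈ 19 × 140 × 0.38043 ≈ 1011.94 mg.

1012 mg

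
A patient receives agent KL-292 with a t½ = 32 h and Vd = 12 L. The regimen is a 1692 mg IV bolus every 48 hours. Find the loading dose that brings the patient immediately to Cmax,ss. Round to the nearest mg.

f = (1/2)^(48/32) ≈ 0.353553; accumulation ratio R = 1/(1−f) ≈ 1.54692.
Loading dose to hit Cmax,ss on first dose: D_load = D_maint·R ≈ 1692 × 1.54692 ≈ 2617.39 mg.

2617 mg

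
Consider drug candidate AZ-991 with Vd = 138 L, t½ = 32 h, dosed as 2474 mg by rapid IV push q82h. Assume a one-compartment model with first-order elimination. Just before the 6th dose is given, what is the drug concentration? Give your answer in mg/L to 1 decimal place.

f = (1/2)^(τ/t½) = (1/2)^(82/32) ≈ 0.1693.
C₀ = D/Vd = 2474/138 ≈ 17.928 mg/L.
Before the 6th dose, 5 doses have been given. Superposition: Cmin = C₀·(f + f² + … + f^5).
≈ 17.928 × (0.1693 + 0.0287 + 0.0049 + 0.0008 + 0.0001) ≈ 17.928 × 0.2038 ≈ 3.654 mg/L.

3.7 mg/L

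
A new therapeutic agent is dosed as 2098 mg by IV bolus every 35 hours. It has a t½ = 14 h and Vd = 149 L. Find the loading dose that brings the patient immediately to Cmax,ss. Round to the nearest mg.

f = (1/2)^(35/14) ≈ 0.176777; accumulation ratio R = 1/(1−f) ≈ 1.21474.
Loading dose to hit Cmax,ss on first dose: D_load = D_maint·R ≈ 2098 × 1.21474 ≈ 2548.52 mg.

2549 mg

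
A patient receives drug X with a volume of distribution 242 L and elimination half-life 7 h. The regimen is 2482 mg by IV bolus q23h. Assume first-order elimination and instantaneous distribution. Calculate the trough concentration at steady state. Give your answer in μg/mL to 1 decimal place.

k = ln2/t½ = ln2/7 ≈ 0.099021 h⁻¹; fraction remaining f = e^(−kτ) = e^(−0.099021×23) ≈ 0.1025.
Each bolus raises the concentration by D/Vd = 2482/242 ≈ 10.256 μg/mL.
Steady-state trough Cmin,ss = C₀·f/(1−f) ≈ 10.256 × 0.1025/0.8975 ≈ 1.171 μg/mL.

1.2 μg/mL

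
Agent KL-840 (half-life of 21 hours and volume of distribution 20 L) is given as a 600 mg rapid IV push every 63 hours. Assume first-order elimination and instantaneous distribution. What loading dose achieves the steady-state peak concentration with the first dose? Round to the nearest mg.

f = (1/2)^(63/21) ≈ 0.125000; accumulation ratio R = 1/(1−f) ≈ 1.14286.
Loading dose to hit Cmax,ss on first dose: D_load = D_maint·R ≈ 600 × 1.14286 ≈ 685.72 mg.

686 mg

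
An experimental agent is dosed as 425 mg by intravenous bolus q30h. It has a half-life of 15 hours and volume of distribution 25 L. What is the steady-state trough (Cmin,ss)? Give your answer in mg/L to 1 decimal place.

τ = 30 h = 2 half-lives, so f = (1/2)^2 = 0.25.
At steady state, R = 1/(1 − 0.25) = 4/3.
Single-dose peak C₀ = D/Vd = 425/25 = 17 mg/L.
Steady-state peak Cmax,ss = C₀·R = 17 × 4/3 ≈ 22.667 mg/L.
Steady-state trough Cmin,ss = Cmax,ss·f ≈ 22.667 × 0.25 ≈ 5.667 mg/L.

5.7 mg/L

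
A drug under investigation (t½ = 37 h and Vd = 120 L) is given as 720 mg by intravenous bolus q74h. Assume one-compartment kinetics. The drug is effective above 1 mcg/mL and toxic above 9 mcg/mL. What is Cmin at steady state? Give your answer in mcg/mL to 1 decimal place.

2.0 mcg/mL

τ = 74 h = 2 half-lives, so f = (1/2)^2 = 0.25.
At steady state, R = 1/(1 − 0.25) = 4/3.
Single-dose peak C₀ = D/Vd = 720/120 = 6 mcg/mL.
Steady-state peak Cmax,ss = C₀·R = 6 × 4/3 ≈ 8.000 mcg/mL.
Steady-state trough Cmin,ss = Cmax,ss·f ≈ 8.000 × 0.25 ≈ 2.000 mcg/mL.
Trough 2.0 mcg/mL vs MEC 1 mcg/mL: adequate.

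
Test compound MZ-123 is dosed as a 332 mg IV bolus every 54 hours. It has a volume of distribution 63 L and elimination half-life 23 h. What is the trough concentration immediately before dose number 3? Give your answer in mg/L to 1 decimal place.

f = (1/2)^(τ/t½) = (1/2)^(54/23) ≈ 0.1964.
C₀ = D/Vd = 332/63 ≈ 5.270 mg/L.
Before the 3rd dose, 2 doses have been given. Superposition: Cmin = C₀·(f + f²).
≈ 5.270 × (0.1964 + 0.0386) ≈ 5.270 × 0.2350 ≈ 1.238 mg/L.

1.2 mg/L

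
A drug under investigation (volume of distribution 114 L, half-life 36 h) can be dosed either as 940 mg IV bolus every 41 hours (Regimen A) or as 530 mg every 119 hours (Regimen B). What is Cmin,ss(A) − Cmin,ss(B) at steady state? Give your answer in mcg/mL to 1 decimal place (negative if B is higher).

6.3 mcg/mL

Regimen A: f = (1/2)^(41/36) ≈ 0.4541; Cmin,ss = (940/114)·f/(1−f) ≈ 6.859 mcg/mL.
Regimen B: f = (1/2)^(119/36) ≈ 0.1011; Cmin,ss = (530/114)·f/(1−f) ≈ 0.523 mcg/mL.
Difference ≈ 6.859 − 0.523 ≈ 6.336 mcg/mL.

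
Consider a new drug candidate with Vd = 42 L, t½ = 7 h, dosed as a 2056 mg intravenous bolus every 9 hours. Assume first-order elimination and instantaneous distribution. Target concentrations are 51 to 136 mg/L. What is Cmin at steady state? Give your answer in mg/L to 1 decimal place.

τ/t½ = 9/7 ≈ 1.2857, so fraction remaining f = (1/2)^(9/7) ≈ 0.4102.
At steady state, accumulation factor R = 1/(1 − e^(−kτ)) ≈ 1.6955.
Single-dose peak C₀ = D/Vd = 2056/42 ≈ 48.952 mg/L.
Steady-state peak Cmax,ss = C₀·R ≈ 48.952 × 1.6955 ≈ 82.998 mg/L.
One interval later, Cmin,ss = Cmax,ss·e^(−kτ) ≈ 82.998 × 0.4102 ≈ 34.046 mg/L.
Trough 34.0 mg/L vs MEC 51 mg/L: subtherapeutic.

34.0 mg/L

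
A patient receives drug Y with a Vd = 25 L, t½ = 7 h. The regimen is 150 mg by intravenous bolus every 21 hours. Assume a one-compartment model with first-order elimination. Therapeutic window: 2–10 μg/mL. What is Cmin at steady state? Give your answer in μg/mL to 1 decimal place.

0.9 μg/mL

τ = 21 h = 3 half-lives, so f = (1/2)^3 = 0.125.
At steady state, R = 1/(1 − 0.125) = 8/7.
Single-dose peak C₀ = D/Vd = 150/25 = 6 μg/mL.
Steady-state peak Cmax,ss = C₀·R = 6 × 8/7 ≈ 6.857 μg/mL.
Steady-state trough Cmin,ss = Cmax,ss·f ≈ 6.857 × 0.125 ≈ 0.857 μg/mL.
Trough 0.9 μg/mL vs MEC 2 μg/mL: subtherapeutic.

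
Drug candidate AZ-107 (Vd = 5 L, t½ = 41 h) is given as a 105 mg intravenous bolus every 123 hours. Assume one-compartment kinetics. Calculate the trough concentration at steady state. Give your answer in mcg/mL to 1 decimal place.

τ = 123 h = 3 half-lives, so f = (1/2)^3 = 0.125.
Accumulation ratio R = 1/(1 − f) = 1/0.875 = 8/7.
Single-dose peak C₀ = D/Vd = 105/5 = 21 mcg/mL.
Steady-state peak Cmax,ss = C₀·R = 21 × 8/7 ≈ 24.000 mcg/mL.
Steady-state trough Cmin,ss = Cmax,ss·f ≈ 24.000 × 0.125 ≈ 3.000 mcg/mL.

3.0 mcg/mL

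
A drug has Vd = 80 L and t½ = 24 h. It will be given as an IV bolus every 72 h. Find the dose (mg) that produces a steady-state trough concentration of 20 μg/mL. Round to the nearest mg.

τ/t½ = 72/24 ≈ 3, so f = (1/2)^(72/24) ≈ 0.125000.
Cmin,ss = (D/Vd)·f/(1−f), so D = Cmin,ss·Vd·(1−f)/f.
D = 20 × 80 × (1−f)/f ≈ 20 × 80 × 7.00000 ≈ 11200.00 mg.

11200 mg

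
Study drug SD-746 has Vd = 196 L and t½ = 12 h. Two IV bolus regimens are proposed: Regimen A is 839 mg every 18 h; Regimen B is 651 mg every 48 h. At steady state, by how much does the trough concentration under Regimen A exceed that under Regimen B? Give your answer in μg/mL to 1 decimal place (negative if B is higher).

2.1 μg/mL

Regimen A: f = (1/2)^(18/12) ≈ 0.3536; Cmin,ss = (839/196)·f/(1−f) ≈ 2.342 μg/mL.
Regimen B: f = (1/2)^(48/12) ≈ 0.0625; Cmin,ss = (651/196)·f/(1−f) ≈ 0.221 μg/mL.
Difference ≈ 2.342 − 0.221 ≈ 2.121 μg/mL.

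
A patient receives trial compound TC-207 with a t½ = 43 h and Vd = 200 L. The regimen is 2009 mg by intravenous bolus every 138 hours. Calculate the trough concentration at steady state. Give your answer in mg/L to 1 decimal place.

1.2 mg/L

Over one 138-h interval, 138/43 ≈ 3.2093 half-lives elapse, leaving f ≈ 0.1081 of each dose.
Accumulation ratio R = 1/(1 − f) ≈ 1/0.8919 ≈ 1.1212.
Single-dose peak C₀ = D/Vd = 2009/200 ≈ 10.045 mg/L.
Cmax,ss = C₀/(1 − f) ≈ 10.045/0.8919 ≈ 11.262 mg/L.
Steady-state trough Cmin,ss = Cmax,ss·f ≈ 11.262 × 0.1081 ≈ 1.217 mg/L.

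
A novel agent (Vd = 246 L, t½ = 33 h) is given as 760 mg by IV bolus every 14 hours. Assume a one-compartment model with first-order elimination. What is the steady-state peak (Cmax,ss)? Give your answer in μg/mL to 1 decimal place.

k = ln2/t½ = ln2/33 ≈ 0.021004 h⁻¹; fraction remaining f = e^(−kτ) = e^(−0.021004×14) ≈ 0.7452.
At steady state, accumulation factor R = 1/(1 − e^(−kτ)) ≈ 3.9246.
Each bolus raises the concentration by D/Vd = 760/246 ≈ 3.089 μg/mL.
Cmax,ss = C₀/(1 − f) ≈ 3.089/0.2548 ≈ 12.123 μg/mL.

12.1 μg/mL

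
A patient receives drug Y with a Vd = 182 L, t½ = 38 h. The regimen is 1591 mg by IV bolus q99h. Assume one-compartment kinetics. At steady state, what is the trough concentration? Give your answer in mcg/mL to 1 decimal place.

τ/t½ = 99/38 ≈ 2.6053, so fraction remaining f = (1/2)^(99/38) ≈ 0.1643.
Accumulation ratio R = 1/(1 − f) ≈ 1/0.8357 ≈ 1.1966.
Each bolus raises the concentration by D/Vd = 1591/182 ≈ 8.742 mcg/mL.
Cmax,ss = C₀/(1 − f) ≈ 8.742/0.8357 ≈ 10.461 mcg/mL.
One interval later, Cmin,ss = Cmax,ss·e^(−kτ) ≈ 10.461 × 0.1643 ≈ 1.719 mcg/mL.

1.7 mcg/mL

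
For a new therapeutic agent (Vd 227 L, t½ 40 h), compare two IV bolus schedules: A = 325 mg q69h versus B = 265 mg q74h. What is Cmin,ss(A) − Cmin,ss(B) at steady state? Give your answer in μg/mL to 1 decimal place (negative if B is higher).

0.2 μg/mL

Regimen A: f = (1/2)^(69/40) ≈ 0.3025; Cmin,ss = (325/227)·f/(1−f) ≈ 0.621 μg/mL.
Regimen B: f = (1/2)^(74/40) ≈ 0.2774; Cmin,ss = (265/227)·f/(1−f) ≈ 0.448 μg/mL.
Difference ≈ 0.621 − 0.448 ≈ 0.173 μg/mL.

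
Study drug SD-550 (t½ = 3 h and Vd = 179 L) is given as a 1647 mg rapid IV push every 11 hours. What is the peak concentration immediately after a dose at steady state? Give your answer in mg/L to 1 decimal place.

k = ln2/t½ = ln2/3 ≈ 0.231049 h⁻¹; fraction remaining f = e^(−kτ) = e^(−0.231049×11) ≈ 0.0787.
Accumulation ratio R = 1/(1 − f) ≈ 1/0.9213 ≈ 1.0854.
Single-dose peak C₀ = D/Vd = 1647/179 ≈ 9.201 mg/L.
Steady-state peak Cmax,ss = C₀·R ≈ 9.201 × 1.0854 ≈ 9.987 mg/L.

10.0 mg/L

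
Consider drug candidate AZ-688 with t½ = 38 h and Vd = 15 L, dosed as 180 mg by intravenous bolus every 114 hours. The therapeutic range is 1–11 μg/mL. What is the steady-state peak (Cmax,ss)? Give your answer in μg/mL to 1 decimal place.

The dosing interval is 3 half-lives, so f = 2^(−3) = 0.125.
Accumulation ratio R = 1/(1 − f) = 1/0.875 = 8/7.
Single-dose peak C₀ = D/Vd = 180/15 = 12 μg/mL.
Steady-state peak Cmax,ss = C₀·R = 12 × 8/7 ≈ 13.714 μg/mL.
Peak 13.7 μg/mL vs MTC 11 μg/mL: exceeds toxic threshold.

13.7 μg/mL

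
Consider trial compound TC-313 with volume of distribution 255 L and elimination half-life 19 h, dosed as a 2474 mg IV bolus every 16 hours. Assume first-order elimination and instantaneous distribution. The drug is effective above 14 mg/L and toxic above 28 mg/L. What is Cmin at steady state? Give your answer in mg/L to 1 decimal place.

τ/t½ = 16/19 ≈ 0.84211, so fraction remaining f = (1/2)^(16/19) ≈ 0.5578.
Accumulation ratio R = 1/(1 − f) ≈ 1/0.4422 ≈ 2.2614.
Each bolus raises the concentration by D/Vd = 2474/255 ≈ 9.702 mg/L.
Cmax,ss = C₀/(1 − f) ≈ 9.702/0.4422 ≈ 21.940 mg/L.
Steady-state trough Cmin,ss = Cmax,ss·f ≈ 21.940 × 0.5578 ≈ 12.238 mg/L.
Trough 12.2 mg/L vs MEC 14 mg/L: subtherapeutic.

12.2 mg/L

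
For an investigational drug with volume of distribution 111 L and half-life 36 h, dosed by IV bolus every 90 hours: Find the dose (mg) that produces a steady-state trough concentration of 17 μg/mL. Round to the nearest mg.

τ/t½ = 90/36 ≈ 2.5, so f = (1/2)^(90/36) ≈ 0.176777.
Cmin,ss = (D/Vd)·f/(1−f), so D = Cmin,ss·Vd·(1−f)/f.
D = 17 × 111 × (1−f)/f ≈ 17 × 111 × 4.65684 ≈ 8787.46 mg.

8787 mg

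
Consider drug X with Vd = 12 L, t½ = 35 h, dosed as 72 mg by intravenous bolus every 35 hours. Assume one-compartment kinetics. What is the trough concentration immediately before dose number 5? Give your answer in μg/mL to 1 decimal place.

5.6 μg/mL

f = (1/2)^(τ/t½) = (1/2)^(35/35) ≈ 0.5000.
C₀ = D/Vd = 72/12 ≈ 6.000 μg/mL.
Before the 5th dose, 4 doses have been given. Superposition: Cmin = C₀·(f + f² + … + f^4).
≈ 6.000 × (0.5000 + 0.2500 + 0.1250 + 0.0625) ≈ 6.000 × 0.9375 ≈ 5.625 μg/mL.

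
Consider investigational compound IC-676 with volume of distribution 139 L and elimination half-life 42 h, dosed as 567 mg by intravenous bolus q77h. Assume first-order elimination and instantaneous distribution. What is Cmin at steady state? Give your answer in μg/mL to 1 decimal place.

k = ln2/t½ = ln2/42 ≈ 0.016504 h⁻¹; fraction remaining f = e^(−kτ) = e^(−0.016504×77) ≈ 0.2806.
At steady state, accumulation factor R = 1/(1 − e^(−kτ)) ≈ 1.3900.
Single-dose peak C₀ = D/Vd = 567/139 ≈ 4.079 μg/mL.
Cmax,ss = C₀/(1 − f) ≈ 4.079/0.7194 ≈ 5.670 μg/mL.
One interval later, Cmin,ss = Cmax,ss·e^(−kτ) ≈ 5.670 × 0.2806 ≈ 1.591 μg/mL.

1.6 μg/mL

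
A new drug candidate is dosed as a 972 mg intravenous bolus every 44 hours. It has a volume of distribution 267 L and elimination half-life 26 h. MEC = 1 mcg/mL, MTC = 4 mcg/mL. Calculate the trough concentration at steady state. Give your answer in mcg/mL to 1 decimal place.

1.6 mcg/mL

k = ln2/t½ = ln2/26 ≈ 0.026660 h⁻¹; fraction remaining f = e^(−kτ) = e^(−0.026660×44) ≈ 0.3094.
Accumulation ratio R = 1/(1 − f) ≈ 1/0.6906 ≈ 1.4480.
Each bolus raises the concentration by D/Vd = 972/267 ≈ 3.640 mcg/mL.
Cmax,ss = C₀/(1 − f) ≈ 3.640/0.6906 ≈ 5.271 mcg/mL.
Steady-state trough Cmin,ss = Cmax,ss·f ≈ 5.271 × 0.3094 ≈ 1.631 mcg/mL.
Trough 1.6 mcg/mL vs MEC 1 mcg/mL: adequate.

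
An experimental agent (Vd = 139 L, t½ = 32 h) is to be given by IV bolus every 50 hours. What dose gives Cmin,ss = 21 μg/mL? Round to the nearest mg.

5703 mg

τ/t½ = 50/32 ≈ 1.5625, so f = (1/2)^(50/32) ≈ 0.338564.
Cmin,ss = (D/Vd)·f/(1−f), so D = Cmin,ss·Vd·(1−f)/f.
D = 21 × 139 × (1−f)/f ≈ 21 × 139 × 1.95365 ≈ 5702.70 mg.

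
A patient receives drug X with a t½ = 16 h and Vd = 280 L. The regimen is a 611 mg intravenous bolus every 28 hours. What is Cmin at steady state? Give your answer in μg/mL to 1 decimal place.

0.9 μg/mL

k = ln2/t½ = ln2/16 ≈ 0.043322 h⁻¹; fraction remaining f = e^(−kτ) = e^(−0.043322×28) ≈ 0.2973.
Accumulation ratio R = 1/(1 − f) ≈ 1/0.7027 ≈ 1.4231.
Single-dose peak C₀ = D/Vd = 611/280 ≈ 2.182 μg/mL.
Steady-state peak Cmax,ss = C₀·R ≈ 2.182 × 1.4231 ≈ 3.105 μg/mL.
Steady-state trough Cmin,ss = Cmax,ss·f ≈ 3.105 × 0.2973 ≈ 0.923 μg/mL.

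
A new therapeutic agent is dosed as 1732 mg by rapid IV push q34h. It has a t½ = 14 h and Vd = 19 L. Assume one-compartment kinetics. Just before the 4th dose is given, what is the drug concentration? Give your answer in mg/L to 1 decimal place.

f = (1/2)^(τ/t½) = (1/2)^(34/14) ≈ 0.1857.
C₀ = D/Vd = 1732/19 ≈ 91.158 mg/L.
Before the 4th dose, 3 doses have been given. Superposition: Cmin = C₀·(f + f² + … + f^3).
≈ 91.158 × (0.1857 + 0.0345 + 0.0064) ≈ 91.158 × 0.2266 ≈ 20.656 mg/L.

20.7 mg/L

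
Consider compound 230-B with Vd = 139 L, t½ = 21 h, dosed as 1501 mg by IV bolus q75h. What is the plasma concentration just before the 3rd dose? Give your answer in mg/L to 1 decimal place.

f = (1/2)^(τ/t½) = (1/2)^(75/21) ≈ 0.0841.
C₀ = D/Vd = 1501/139 ≈ 10.799 mg/L.
Before the 3rd dose, 2 doses have been given. Superposition: Cmin = C₀·(f + f²).
≈ 10.799 × (0.0841 + 0.0071) ≈ 10.799 × 0.0912 ≈ 0.985 mg/L.

1.0 mg/L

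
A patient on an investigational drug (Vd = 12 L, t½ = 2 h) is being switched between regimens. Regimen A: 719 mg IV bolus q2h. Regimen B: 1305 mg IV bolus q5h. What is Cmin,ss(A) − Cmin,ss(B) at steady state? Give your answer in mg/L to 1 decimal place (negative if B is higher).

36.6 mg/L

Regimen A: f = (1/2)^(2/2) ≈ 0.5000; Cmin,ss = (719/12)·f/(1−f) ≈ 59.917 mg/L.
Regimen B: f = (1/2)^(5/2) ≈ 0.1768; Cmin,ss = (1305/12)·f/(1−f) ≈ 23.356 mg/L.
Difference ≈ 59.917 − 23.356 ≈ 36.561 mg/L.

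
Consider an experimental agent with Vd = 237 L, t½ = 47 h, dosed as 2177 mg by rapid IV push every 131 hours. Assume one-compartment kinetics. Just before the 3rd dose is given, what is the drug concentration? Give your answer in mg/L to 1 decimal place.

1.5 mg/L

f = (1/2)^(τ/t½) = (1/2)^(131/47) ≈ 0.1449.
C₀ = D/Vd = 2177/237 ≈ 9.186 mg/L.
Before the 3rd dose, 2 doses have been given. Superposition: Cmin = C₀·(f + f²).
≈ 9.186 × (0.1449 + 0.0210) ≈ 9.186 × 0.1659 ≈ 1.524 mg/L.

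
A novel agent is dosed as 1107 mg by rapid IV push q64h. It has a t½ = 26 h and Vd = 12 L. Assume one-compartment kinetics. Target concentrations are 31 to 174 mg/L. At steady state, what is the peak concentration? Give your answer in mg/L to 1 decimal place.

τ/t½ = 64/26 ≈ 2.4615, so fraction remaining f = (1/2)^(64/26) ≈ 0.1816.
At steady state, accumulation factor R = 1/(1 − e^(−kτ)) ≈ 1.2219.
Each bolus raises the concentration by D/Vd = 1107/12 ≈ 92.250 mg/L.
Steady-state peak Cmax,ss = C₀·R ≈ 92.250 × 1.2219 ≈ 112.720 mg/L.
Peak 112.7 mg/L vs MTC 174 mg/L: below toxic threshold.

112.7 mg/L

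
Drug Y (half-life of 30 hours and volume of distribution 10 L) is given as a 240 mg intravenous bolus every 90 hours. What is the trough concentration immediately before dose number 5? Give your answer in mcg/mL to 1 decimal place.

f = (1/2)^(τ/t½) = (1/2)^(90/30) ≈ 0.1250.
C₀ = D/Vd = 240/10 ≈ 24.000 mcg/mL.
Before the 5th dose, 4 doses have been given. Superposition: Cmin = C₀·(f + f² + … + f^4).
≈ 24.000 × (0.1250 + 0.0156 + 0.0020 + 0.0002) ≈ 24.000 × 0.1428 ≈ 3.427 mcg/mL.

3.4 mcg/mL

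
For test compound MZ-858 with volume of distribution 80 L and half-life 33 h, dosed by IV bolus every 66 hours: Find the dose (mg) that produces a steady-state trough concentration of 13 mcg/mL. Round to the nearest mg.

3120 mg

τ/t½ = 66/33 ≈ 2, so f = (1/2)^(66/33) ≈ 0.250000.
Cmin,ss = (D/Vd)·f/(1−f), so D = Cmin,ss·Vd·(1−f)/f.
D = 13 × 80 × (1−f)/f ≈ 13 × 80 × 3.00000 ≈ 3120.00 mg.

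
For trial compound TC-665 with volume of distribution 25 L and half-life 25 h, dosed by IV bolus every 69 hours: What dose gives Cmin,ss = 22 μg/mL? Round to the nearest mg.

τ/t½ = 69/25 ≈ 2.76, so f = (1/2)^(69/25) ≈ 0.147624.
Cmin,ss = (D/Vd)·f/(1−f), so D = Cmin,ss·Vd·(1−f)/f.
D = 22 × 25 × (1−f)/f ≈ 22 × 25 × 5.77397 ≈ 3175.68 mg.

3176 mg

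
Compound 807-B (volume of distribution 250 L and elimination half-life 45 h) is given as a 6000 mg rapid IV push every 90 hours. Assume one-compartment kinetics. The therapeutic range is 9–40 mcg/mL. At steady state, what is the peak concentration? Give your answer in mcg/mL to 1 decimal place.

32.0 mcg/mL

The dosing interval is 2 half-lives, so f = 2^(−2) = 0.25.
At steady state, R = 1/(1 − 0.25) = 4/3.
Single-dose peak C₀ = D/Vd = 6000/250 = 24 mcg/mL.
Steady-state peak Cmax,ss = C₀·R = 24 × 4/3 ≈ 32.000 mcg/mL.
Peak 32.0 mcg/mL vs MTC 40 mcg/mL: below toxic threshold.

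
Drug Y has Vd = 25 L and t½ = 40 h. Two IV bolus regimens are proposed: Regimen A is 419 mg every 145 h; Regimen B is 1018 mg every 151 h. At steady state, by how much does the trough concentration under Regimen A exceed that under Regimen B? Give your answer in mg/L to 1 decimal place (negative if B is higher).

Regimen A: f = (1/2)^(145/40) ≈ 0.0811; Cmin,ss = (419/25)·f/(1−f) ≈ 1.479 mg/L.
Regimen B: f = (1/2)^(151/40) ≈ 0.0730; Cmin,ss = (1018/25)·f/(1−f) ≈ 3.207 mg/L.
Difference ≈ 1.479 − 3.207 ≈ -1.728 mg/L.

-1.7 mg/L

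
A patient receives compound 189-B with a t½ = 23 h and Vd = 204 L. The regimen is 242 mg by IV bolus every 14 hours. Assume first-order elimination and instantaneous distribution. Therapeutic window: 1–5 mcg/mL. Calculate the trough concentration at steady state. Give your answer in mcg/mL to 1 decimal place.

Over one 14-h interval, 14/23 ≈ 0.6087 half-lives elapse, leaving f ≈ 0.6558 of each dose.
At steady state, accumulation factor R = 1/(1 − e^(−kτ)) ≈ 2.9053.
Single-dose peak C₀ = D/Vd = 242/204 ≈ 1.186 mcg/mL.
Cmax,ss = C₀/(1 − f) ≈ 1.186/0.3442 ≈ 3.446 mcg/mL.
Steady-state trough Cmin,ss = Cmax,ss·f ≈ 3.446 × 0.6558 ≈ 2.260 mcg/mL.
Trough 2.3 mcg/mL vs MEC 1 mcg/mL: adequate.

2.3 mcg/mL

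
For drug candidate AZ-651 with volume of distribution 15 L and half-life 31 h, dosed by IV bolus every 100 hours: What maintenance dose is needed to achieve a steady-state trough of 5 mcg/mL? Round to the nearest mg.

τ/t½ = 100/31 ≈ 3.2258, so f = (1/2)^(100/31) ≈ 0.106890.
Cmin,ss = (D/Vd)·f/(1−f), so D = Cmin,ss·Vd·(1−f)/f.
D = 5 × 15 × (1−f)/f ≈ 5 × 15 × 8.35541 ≈ 626.66 mg.

627 mg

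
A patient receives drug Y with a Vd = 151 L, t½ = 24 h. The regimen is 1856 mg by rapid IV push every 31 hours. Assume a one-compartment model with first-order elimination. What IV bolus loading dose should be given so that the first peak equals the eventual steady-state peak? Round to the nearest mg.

3138 mg

f = (1/2)^(31/24) ≈ 0.408479; accumulation ratio R = 1/(1−f) ≈ 1.69056.
Loading dose to hit Cmax,ss on first dose: D_load = D_maint·R ≈ 1856 × 1.69056 ≈ 3137.68 mg.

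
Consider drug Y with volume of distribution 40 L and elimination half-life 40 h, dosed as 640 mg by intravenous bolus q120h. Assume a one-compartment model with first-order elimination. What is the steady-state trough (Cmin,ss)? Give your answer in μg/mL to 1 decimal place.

The dosing interval is 3 half-lives, so f = 2^(−3) = 0.125.
At steady state, R = 1/(1 − 0.125) = 8/7.
Single-dose peak C₀ = D/Vd = 640/40 = 16 μg/mL.
Steady-state peak Cmax,ss = C₀·R = 16 × 8/7 ≈ 18.286 μg/mL.
Steady-state trough Cmin,ss = Cmax,ss·f ≈ 18.286 × 0.125 ≈ 2.286 μg/mL.

2.3 μg/mL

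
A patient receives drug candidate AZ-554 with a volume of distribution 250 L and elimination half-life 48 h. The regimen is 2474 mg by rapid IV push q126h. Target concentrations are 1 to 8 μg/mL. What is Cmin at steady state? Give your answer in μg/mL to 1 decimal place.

Over one 126-h interval, 126/48 ≈ 2.625 half-lives elapse, leaving f ≈ 0.1621 of each dose.
At steady state, accumulation factor R = 1/(1 − e^(−kτ)) ≈ 1.1935.
Single-dose peak C₀ = D/Vd = 2474/250 ≈ 9.896 μg/mL.
Steady-state peak Cmax,ss = C₀·R ≈ 9.896 × 1.1935 ≈ 11.811 μg/mL.
Steady-state trough Cmin,ss = Cmax,ss·f ≈ 11.811 × 0.1621 ≈ 1.915 μg/mL.
Trough 1.9 μg/mL vs MEC 1 μg/mL: adequate.

1.9 μg/mL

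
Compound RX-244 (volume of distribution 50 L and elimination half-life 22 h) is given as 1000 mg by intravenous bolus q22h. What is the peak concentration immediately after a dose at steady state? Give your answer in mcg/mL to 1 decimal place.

The dosing interval is 1 half-life, so f = 2^(−1) = 0.5.
At steady state, R = 1/(1 − 0.5) = 2/1.
Single-dose peak C₀ = D/Vd = 1000/50 = 20 mcg/mL.
Steady-state peak Cmax,ss = C₀·R = 20 × 2/1 ≈ 40.000 mcg/mL.

40.0 mcg/mL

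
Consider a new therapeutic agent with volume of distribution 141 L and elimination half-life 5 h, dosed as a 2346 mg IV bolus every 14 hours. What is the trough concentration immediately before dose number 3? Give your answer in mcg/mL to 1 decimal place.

f = (1/2)^(τ/t½) = (1/2)^(14/5) ≈ 0.1436.
C₀ = D/Vd = 2346/141 ≈ 16.638 mcg/mL.
Before the 3rd dose, 2 doses have been given. Superposition: Cmin = C₀·(f + f²).
≈ 16.638 × (0.1436 + 0.0206) ≈ 16.638 × 0.1642 ≈ 2.732 mcg/mL.

2.7 mcg/mL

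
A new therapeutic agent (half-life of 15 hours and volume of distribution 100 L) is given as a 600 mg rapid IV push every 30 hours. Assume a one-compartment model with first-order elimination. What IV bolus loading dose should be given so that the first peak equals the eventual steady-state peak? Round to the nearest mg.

800 mg

f = (1/2)^(30/15) ≈ 0.250000; accumulation ratio R = 1/(1−f) ≈ 1.33333.
Loading dose to hit Cmax,ss on first dose: D_load = D_maint·R ≈ 600 × 1.33333 ≈ 800.00 mg.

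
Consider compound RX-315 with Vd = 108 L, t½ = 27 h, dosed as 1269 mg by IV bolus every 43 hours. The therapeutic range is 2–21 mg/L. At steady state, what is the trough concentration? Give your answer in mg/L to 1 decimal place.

τ/t½ = 43/27 ≈ 1.5926, so fraction remaining f = (1/2)^(43/27) ≈ 0.3316.
Single-dose peak C₀ = D/Vd = 1269/108 ≈ 11.750 mg/L.
Steady-state trough Cmin,ss = C₀·f/(1−f) ≈ 11.750 × 0.3316/0.6684 ≈ 5.829 mg/L.
Trough 5.8 mg/L vs MEC 2 mg/L: adequate.

5.8 mg/L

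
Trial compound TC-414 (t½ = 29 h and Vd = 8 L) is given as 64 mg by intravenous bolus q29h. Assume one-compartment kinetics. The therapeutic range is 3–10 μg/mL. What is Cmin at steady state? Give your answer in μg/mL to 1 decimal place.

The dosing interval is 1 half-life, so f = 2^(−1) = 0.5.
Accumulation ratio R = 1/(1 − f) = 1/0.5 = 2/1.
Single-dose peak C₀ = D/Vd = 64/8 = 8 μg/mL.
Steady-state peak Cmax,ss = C₀·R = 8 × 2/1 ≈ 16.000 μg/mL.
Steady-state trough Cmin,ss = Cmax,ss·f ≈ 16.000 × 0.5 ≈ 8.000 μg/mL.
Trough 8.0 μg/mL vs MEC 3 μg/mL: adequate.

8.0 μg/mL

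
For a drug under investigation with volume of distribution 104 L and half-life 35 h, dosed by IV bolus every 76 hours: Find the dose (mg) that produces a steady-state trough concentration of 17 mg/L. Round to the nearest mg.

τ/t½ = 76/35 ≈ 2.1714, so f = (1/2)^(76/35) ≈ 0.221991.
Cmin,ss = (D/Vd)·f/(1−f), so D = Cmin,ss·Vd·(1−f)/f.
D = 17 × 104 × (1−f)/f ≈ 17 × 104 × 3.50469 ≈ 6196.29 mg.

6196 mg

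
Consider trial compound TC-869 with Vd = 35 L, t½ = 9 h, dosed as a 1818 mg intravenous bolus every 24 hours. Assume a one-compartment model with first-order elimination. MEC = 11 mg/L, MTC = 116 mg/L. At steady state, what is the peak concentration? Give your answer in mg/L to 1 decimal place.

61.7 mg/L

τ/t½ = 24/9 ≈ 2.6667, so fraction remaining f = (1/2)^(24/9) ≈ 0.1575.
Accumulation ratio R = 1/(1 − f) ≈ 1/0.8425 ≈ 1.1869.
Single-dose peak C₀ = D/Vd = 1818/35 ≈ 51.943 mg/L.
Steady-state peak Cmax,ss = C₀·R ≈ 51.943 × 1.1869 ≈ 61.651 mg/L.
Peak 61.7 mg/L vs MTC 116 mg/L: below toxic threshold.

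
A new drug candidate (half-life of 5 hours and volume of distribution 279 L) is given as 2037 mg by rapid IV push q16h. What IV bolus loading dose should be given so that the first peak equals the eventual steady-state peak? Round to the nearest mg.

f = (1/2)^(16/5) ≈ 0.108819; accumulation ratio R = 1/(1−f) ≈ 1.12211.
Loading dose to hit Cmax,ss on first dose: D_load = D_maint·R ≈ 2037 × 1.12211 ≈ 2285.74 mg.

2286 mg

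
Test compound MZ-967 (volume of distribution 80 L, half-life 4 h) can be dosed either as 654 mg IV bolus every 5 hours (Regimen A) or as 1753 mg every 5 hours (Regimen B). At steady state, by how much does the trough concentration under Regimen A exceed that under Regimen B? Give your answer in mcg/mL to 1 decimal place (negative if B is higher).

Regimen A: f = (1/2)^(5/4) ≈ 0.4204; Cmin,ss = (654/80)·f/(1−f) ≈ 5.930 mcg/mL.
Regimen B: f = (1/2)^(5/4) ≈ 0.4204; Cmin,ss = (1753/80)·f/(1−f) ≈ 15.894 mcg/mL.
Difference ≈ 5.930 − 15.894 ≈ -9.964 mcg/mL.

-10.0 mcg/mL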